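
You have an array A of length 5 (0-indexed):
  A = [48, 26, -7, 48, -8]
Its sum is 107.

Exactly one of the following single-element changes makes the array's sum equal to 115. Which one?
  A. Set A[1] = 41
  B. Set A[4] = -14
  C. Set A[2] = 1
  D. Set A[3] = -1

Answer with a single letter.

Answer: C

Derivation:
Option A: A[1] 26->41, delta=15, new_sum=107+(15)=122
Option B: A[4] -8->-14, delta=-6, new_sum=107+(-6)=101
Option C: A[2] -7->1, delta=8, new_sum=107+(8)=115 <-- matches target
Option D: A[3] 48->-1, delta=-49, new_sum=107+(-49)=58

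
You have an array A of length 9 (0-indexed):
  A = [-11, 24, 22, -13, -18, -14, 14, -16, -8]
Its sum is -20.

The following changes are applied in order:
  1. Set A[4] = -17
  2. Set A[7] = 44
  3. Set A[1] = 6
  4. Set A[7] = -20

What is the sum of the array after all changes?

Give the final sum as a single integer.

Initial sum: -20
Change 1: A[4] -18 -> -17, delta = 1, sum = -19
Change 2: A[7] -16 -> 44, delta = 60, sum = 41
Change 3: A[1] 24 -> 6, delta = -18, sum = 23
Change 4: A[7] 44 -> -20, delta = -64, sum = -41

Answer: -41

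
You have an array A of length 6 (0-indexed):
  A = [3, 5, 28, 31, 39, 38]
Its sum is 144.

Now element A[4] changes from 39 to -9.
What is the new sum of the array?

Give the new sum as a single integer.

Answer: 96

Derivation:
Old value at index 4: 39
New value at index 4: -9
Delta = -9 - 39 = -48
New sum = old_sum + delta = 144 + (-48) = 96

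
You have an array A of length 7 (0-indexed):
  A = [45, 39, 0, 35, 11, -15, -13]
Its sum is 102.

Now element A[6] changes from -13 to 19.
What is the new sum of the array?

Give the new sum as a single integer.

Answer: 134

Derivation:
Old value at index 6: -13
New value at index 6: 19
Delta = 19 - -13 = 32
New sum = old_sum + delta = 102 + (32) = 134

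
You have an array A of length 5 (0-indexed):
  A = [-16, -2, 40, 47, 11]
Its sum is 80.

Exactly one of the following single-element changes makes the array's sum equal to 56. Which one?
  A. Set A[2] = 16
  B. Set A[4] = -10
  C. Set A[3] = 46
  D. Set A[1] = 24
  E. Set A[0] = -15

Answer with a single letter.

Option A: A[2] 40->16, delta=-24, new_sum=80+(-24)=56 <-- matches target
Option B: A[4] 11->-10, delta=-21, new_sum=80+(-21)=59
Option C: A[3] 47->46, delta=-1, new_sum=80+(-1)=79
Option D: A[1] -2->24, delta=26, new_sum=80+(26)=106
Option E: A[0] -16->-15, delta=1, new_sum=80+(1)=81

Answer: A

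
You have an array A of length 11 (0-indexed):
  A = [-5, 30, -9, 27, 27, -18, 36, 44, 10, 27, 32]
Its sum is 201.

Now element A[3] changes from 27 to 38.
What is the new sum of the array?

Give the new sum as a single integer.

Answer: 212

Derivation:
Old value at index 3: 27
New value at index 3: 38
Delta = 38 - 27 = 11
New sum = old_sum + delta = 201 + (11) = 212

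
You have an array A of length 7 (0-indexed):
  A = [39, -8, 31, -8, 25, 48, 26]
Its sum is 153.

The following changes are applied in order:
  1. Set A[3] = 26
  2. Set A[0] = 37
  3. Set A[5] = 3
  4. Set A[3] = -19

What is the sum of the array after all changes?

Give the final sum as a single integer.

Initial sum: 153
Change 1: A[3] -8 -> 26, delta = 34, sum = 187
Change 2: A[0] 39 -> 37, delta = -2, sum = 185
Change 3: A[5] 48 -> 3, delta = -45, sum = 140
Change 4: A[3] 26 -> -19, delta = -45, sum = 95

Answer: 95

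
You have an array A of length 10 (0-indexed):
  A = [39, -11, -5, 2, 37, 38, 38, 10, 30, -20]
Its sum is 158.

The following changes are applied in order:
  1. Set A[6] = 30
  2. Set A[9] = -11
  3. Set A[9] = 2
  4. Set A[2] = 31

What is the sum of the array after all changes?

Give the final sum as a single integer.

Answer: 208

Derivation:
Initial sum: 158
Change 1: A[6] 38 -> 30, delta = -8, sum = 150
Change 2: A[9] -20 -> -11, delta = 9, sum = 159
Change 3: A[9] -11 -> 2, delta = 13, sum = 172
Change 4: A[2] -5 -> 31, delta = 36, sum = 208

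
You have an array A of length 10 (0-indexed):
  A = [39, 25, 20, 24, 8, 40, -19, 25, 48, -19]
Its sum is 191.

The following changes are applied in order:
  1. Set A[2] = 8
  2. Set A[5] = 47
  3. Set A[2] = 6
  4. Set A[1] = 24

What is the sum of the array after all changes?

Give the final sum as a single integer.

Initial sum: 191
Change 1: A[2] 20 -> 8, delta = -12, sum = 179
Change 2: A[5] 40 -> 47, delta = 7, sum = 186
Change 3: A[2] 8 -> 6, delta = -2, sum = 184
Change 4: A[1] 25 -> 24, delta = -1, sum = 183

Answer: 183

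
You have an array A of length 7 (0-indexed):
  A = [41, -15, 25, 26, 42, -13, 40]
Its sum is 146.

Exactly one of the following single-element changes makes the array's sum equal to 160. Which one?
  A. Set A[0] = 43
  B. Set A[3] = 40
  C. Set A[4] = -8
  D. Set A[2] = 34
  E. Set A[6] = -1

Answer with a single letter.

Answer: B

Derivation:
Option A: A[0] 41->43, delta=2, new_sum=146+(2)=148
Option B: A[3] 26->40, delta=14, new_sum=146+(14)=160 <-- matches target
Option C: A[4] 42->-8, delta=-50, new_sum=146+(-50)=96
Option D: A[2] 25->34, delta=9, new_sum=146+(9)=155
Option E: A[6] 40->-1, delta=-41, new_sum=146+(-41)=105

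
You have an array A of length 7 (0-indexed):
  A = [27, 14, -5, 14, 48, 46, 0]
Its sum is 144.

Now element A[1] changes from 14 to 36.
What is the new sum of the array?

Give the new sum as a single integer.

Old value at index 1: 14
New value at index 1: 36
Delta = 36 - 14 = 22
New sum = old_sum + delta = 144 + (22) = 166

Answer: 166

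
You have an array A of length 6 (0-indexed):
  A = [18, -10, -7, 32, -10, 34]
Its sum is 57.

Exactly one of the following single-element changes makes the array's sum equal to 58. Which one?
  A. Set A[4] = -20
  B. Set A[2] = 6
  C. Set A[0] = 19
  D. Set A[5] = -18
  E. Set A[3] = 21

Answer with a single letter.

Option A: A[4] -10->-20, delta=-10, new_sum=57+(-10)=47
Option B: A[2] -7->6, delta=13, new_sum=57+(13)=70
Option C: A[0] 18->19, delta=1, new_sum=57+(1)=58 <-- matches target
Option D: A[5] 34->-18, delta=-52, new_sum=57+(-52)=5
Option E: A[3] 32->21, delta=-11, new_sum=57+(-11)=46

Answer: C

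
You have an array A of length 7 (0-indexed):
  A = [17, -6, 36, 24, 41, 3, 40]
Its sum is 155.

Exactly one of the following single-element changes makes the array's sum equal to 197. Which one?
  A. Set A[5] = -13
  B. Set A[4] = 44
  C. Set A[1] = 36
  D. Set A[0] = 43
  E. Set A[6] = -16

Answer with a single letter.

Answer: C

Derivation:
Option A: A[5] 3->-13, delta=-16, new_sum=155+(-16)=139
Option B: A[4] 41->44, delta=3, new_sum=155+(3)=158
Option C: A[1] -6->36, delta=42, new_sum=155+(42)=197 <-- matches target
Option D: A[0] 17->43, delta=26, new_sum=155+(26)=181
Option E: A[6] 40->-16, delta=-56, new_sum=155+(-56)=99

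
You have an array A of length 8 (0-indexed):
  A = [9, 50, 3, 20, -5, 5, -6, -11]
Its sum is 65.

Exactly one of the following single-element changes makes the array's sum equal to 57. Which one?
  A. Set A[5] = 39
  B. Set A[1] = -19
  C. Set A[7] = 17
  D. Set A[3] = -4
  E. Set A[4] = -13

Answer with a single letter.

Answer: E

Derivation:
Option A: A[5] 5->39, delta=34, new_sum=65+(34)=99
Option B: A[1] 50->-19, delta=-69, new_sum=65+(-69)=-4
Option C: A[7] -11->17, delta=28, new_sum=65+(28)=93
Option D: A[3] 20->-4, delta=-24, new_sum=65+(-24)=41
Option E: A[4] -5->-13, delta=-8, new_sum=65+(-8)=57 <-- matches target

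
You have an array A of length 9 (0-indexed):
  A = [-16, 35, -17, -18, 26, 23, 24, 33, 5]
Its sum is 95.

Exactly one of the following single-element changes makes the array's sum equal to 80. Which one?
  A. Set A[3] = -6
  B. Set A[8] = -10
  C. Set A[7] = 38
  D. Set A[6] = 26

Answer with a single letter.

Answer: B

Derivation:
Option A: A[3] -18->-6, delta=12, new_sum=95+(12)=107
Option B: A[8] 5->-10, delta=-15, new_sum=95+(-15)=80 <-- matches target
Option C: A[7] 33->38, delta=5, new_sum=95+(5)=100
Option D: A[6] 24->26, delta=2, new_sum=95+(2)=97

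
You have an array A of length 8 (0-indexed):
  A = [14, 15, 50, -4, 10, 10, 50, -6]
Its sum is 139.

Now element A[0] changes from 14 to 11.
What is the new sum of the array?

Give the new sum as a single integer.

Old value at index 0: 14
New value at index 0: 11
Delta = 11 - 14 = -3
New sum = old_sum + delta = 139 + (-3) = 136

Answer: 136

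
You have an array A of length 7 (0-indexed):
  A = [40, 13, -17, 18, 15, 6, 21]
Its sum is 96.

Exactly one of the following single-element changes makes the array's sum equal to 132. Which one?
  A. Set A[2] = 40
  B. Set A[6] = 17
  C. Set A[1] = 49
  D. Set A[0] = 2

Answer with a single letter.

Option A: A[2] -17->40, delta=57, new_sum=96+(57)=153
Option B: A[6] 21->17, delta=-4, new_sum=96+(-4)=92
Option C: A[1] 13->49, delta=36, new_sum=96+(36)=132 <-- matches target
Option D: A[0] 40->2, delta=-38, new_sum=96+(-38)=58

Answer: C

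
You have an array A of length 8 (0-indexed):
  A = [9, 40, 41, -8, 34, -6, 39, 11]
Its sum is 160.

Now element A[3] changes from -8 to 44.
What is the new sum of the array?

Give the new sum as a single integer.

Old value at index 3: -8
New value at index 3: 44
Delta = 44 - -8 = 52
New sum = old_sum + delta = 160 + (52) = 212

Answer: 212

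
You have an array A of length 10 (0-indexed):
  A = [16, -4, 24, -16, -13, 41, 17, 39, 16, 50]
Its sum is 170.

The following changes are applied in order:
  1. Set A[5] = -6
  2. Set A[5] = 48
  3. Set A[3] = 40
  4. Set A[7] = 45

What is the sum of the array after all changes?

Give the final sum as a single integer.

Initial sum: 170
Change 1: A[5] 41 -> -6, delta = -47, sum = 123
Change 2: A[5] -6 -> 48, delta = 54, sum = 177
Change 3: A[3] -16 -> 40, delta = 56, sum = 233
Change 4: A[7] 39 -> 45, delta = 6, sum = 239

Answer: 239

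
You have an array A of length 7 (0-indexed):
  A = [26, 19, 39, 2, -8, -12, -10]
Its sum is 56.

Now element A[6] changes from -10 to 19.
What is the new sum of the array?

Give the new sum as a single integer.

Old value at index 6: -10
New value at index 6: 19
Delta = 19 - -10 = 29
New sum = old_sum + delta = 56 + (29) = 85

Answer: 85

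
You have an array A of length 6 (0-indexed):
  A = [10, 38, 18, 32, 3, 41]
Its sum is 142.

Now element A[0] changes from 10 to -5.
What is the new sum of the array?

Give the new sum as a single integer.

Old value at index 0: 10
New value at index 0: -5
Delta = -5 - 10 = -15
New sum = old_sum + delta = 142 + (-15) = 127

Answer: 127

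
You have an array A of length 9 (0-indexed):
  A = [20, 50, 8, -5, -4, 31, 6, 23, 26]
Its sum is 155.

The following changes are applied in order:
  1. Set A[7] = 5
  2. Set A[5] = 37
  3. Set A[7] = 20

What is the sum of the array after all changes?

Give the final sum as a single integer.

Answer: 158

Derivation:
Initial sum: 155
Change 1: A[7] 23 -> 5, delta = -18, sum = 137
Change 2: A[5] 31 -> 37, delta = 6, sum = 143
Change 3: A[7] 5 -> 20, delta = 15, sum = 158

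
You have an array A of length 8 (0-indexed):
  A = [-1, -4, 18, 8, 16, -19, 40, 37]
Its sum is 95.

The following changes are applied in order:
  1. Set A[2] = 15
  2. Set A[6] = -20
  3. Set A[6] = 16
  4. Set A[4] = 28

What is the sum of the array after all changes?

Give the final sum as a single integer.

Initial sum: 95
Change 1: A[2] 18 -> 15, delta = -3, sum = 92
Change 2: A[6] 40 -> -20, delta = -60, sum = 32
Change 3: A[6] -20 -> 16, delta = 36, sum = 68
Change 4: A[4] 16 -> 28, delta = 12, sum = 80

Answer: 80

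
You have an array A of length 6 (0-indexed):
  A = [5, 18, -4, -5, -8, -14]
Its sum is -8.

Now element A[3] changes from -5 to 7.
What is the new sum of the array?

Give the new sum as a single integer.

Answer: 4

Derivation:
Old value at index 3: -5
New value at index 3: 7
Delta = 7 - -5 = 12
New sum = old_sum + delta = -8 + (12) = 4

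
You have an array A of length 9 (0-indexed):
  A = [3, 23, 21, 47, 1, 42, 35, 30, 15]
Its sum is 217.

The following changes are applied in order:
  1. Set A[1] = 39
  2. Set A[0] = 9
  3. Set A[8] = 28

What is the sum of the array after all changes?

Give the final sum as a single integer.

Answer: 252

Derivation:
Initial sum: 217
Change 1: A[1] 23 -> 39, delta = 16, sum = 233
Change 2: A[0] 3 -> 9, delta = 6, sum = 239
Change 3: A[8] 15 -> 28, delta = 13, sum = 252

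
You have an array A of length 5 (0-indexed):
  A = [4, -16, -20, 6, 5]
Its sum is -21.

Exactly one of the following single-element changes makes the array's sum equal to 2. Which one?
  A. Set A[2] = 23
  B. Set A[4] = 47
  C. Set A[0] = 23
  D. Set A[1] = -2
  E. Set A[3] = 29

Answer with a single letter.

Answer: E

Derivation:
Option A: A[2] -20->23, delta=43, new_sum=-21+(43)=22
Option B: A[4] 5->47, delta=42, new_sum=-21+(42)=21
Option C: A[0] 4->23, delta=19, new_sum=-21+(19)=-2
Option D: A[1] -16->-2, delta=14, new_sum=-21+(14)=-7
Option E: A[3] 6->29, delta=23, new_sum=-21+(23)=2 <-- matches target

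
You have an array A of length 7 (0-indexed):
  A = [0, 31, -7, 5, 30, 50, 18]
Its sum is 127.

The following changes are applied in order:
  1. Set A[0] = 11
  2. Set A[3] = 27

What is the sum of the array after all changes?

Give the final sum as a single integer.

Initial sum: 127
Change 1: A[0] 0 -> 11, delta = 11, sum = 138
Change 2: A[3] 5 -> 27, delta = 22, sum = 160

Answer: 160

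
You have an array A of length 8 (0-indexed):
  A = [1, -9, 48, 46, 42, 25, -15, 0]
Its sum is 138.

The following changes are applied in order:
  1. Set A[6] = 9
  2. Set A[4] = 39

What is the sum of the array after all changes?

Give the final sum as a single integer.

Answer: 159

Derivation:
Initial sum: 138
Change 1: A[6] -15 -> 9, delta = 24, sum = 162
Change 2: A[4] 42 -> 39, delta = -3, sum = 159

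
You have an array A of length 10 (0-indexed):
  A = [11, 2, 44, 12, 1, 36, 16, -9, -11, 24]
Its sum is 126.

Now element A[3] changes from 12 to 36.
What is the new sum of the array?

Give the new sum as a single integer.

Answer: 150

Derivation:
Old value at index 3: 12
New value at index 3: 36
Delta = 36 - 12 = 24
New sum = old_sum + delta = 126 + (24) = 150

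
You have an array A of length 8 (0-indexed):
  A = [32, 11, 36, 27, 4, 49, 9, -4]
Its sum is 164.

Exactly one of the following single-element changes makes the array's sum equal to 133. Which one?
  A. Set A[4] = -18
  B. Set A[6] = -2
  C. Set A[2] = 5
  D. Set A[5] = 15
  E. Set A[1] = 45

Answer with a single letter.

Option A: A[4] 4->-18, delta=-22, new_sum=164+(-22)=142
Option B: A[6] 9->-2, delta=-11, new_sum=164+(-11)=153
Option C: A[2] 36->5, delta=-31, new_sum=164+(-31)=133 <-- matches target
Option D: A[5] 49->15, delta=-34, new_sum=164+(-34)=130
Option E: A[1] 11->45, delta=34, new_sum=164+(34)=198

Answer: C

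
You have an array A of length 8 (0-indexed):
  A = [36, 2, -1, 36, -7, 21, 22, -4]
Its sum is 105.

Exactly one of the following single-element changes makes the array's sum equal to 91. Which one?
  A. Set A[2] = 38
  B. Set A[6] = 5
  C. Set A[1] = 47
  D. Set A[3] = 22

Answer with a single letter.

Option A: A[2] -1->38, delta=39, new_sum=105+(39)=144
Option B: A[6] 22->5, delta=-17, new_sum=105+(-17)=88
Option C: A[1] 2->47, delta=45, new_sum=105+(45)=150
Option D: A[3] 36->22, delta=-14, new_sum=105+(-14)=91 <-- matches target

Answer: D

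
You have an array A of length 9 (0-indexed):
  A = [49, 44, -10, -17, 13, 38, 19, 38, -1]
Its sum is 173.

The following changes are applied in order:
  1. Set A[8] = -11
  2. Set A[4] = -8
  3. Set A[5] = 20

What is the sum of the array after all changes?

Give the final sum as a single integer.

Answer: 124

Derivation:
Initial sum: 173
Change 1: A[8] -1 -> -11, delta = -10, sum = 163
Change 2: A[4] 13 -> -8, delta = -21, sum = 142
Change 3: A[5] 38 -> 20, delta = -18, sum = 124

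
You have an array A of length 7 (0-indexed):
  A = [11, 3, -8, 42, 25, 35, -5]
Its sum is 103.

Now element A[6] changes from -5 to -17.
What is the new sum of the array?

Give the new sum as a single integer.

Answer: 91

Derivation:
Old value at index 6: -5
New value at index 6: -17
Delta = -17 - -5 = -12
New sum = old_sum + delta = 103 + (-12) = 91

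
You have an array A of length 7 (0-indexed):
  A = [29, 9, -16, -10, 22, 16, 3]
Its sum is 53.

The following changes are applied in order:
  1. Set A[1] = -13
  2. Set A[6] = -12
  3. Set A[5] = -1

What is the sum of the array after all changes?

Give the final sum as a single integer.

Answer: -1

Derivation:
Initial sum: 53
Change 1: A[1] 9 -> -13, delta = -22, sum = 31
Change 2: A[6] 3 -> -12, delta = -15, sum = 16
Change 3: A[5] 16 -> -1, delta = -17, sum = -1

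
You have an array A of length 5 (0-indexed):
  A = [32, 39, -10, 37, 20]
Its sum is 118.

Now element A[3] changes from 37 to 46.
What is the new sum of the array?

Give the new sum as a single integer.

Answer: 127

Derivation:
Old value at index 3: 37
New value at index 3: 46
Delta = 46 - 37 = 9
New sum = old_sum + delta = 118 + (9) = 127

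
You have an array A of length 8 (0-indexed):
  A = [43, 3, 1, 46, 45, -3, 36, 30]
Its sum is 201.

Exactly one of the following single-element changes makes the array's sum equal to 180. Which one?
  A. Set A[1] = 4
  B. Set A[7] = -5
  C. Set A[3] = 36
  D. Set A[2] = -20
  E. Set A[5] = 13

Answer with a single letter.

Option A: A[1] 3->4, delta=1, new_sum=201+(1)=202
Option B: A[7] 30->-5, delta=-35, new_sum=201+(-35)=166
Option C: A[3] 46->36, delta=-10, new_sum=201+(-10)=191
Option D: A[2] 1->-20, delta=-21, new_sum=201+(-21)=180 <-- matches target
Option E: A[5] -3->13, delta=16, new_sum=201+(16)=217

Answer: D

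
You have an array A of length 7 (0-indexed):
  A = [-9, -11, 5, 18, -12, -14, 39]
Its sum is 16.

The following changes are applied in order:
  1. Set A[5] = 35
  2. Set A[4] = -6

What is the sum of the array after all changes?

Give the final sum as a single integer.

Initial sum: 16
Change 1: A[5] -14 -> 35, delta = 49, sum = 65
Change 2: A[4] -12 -> -6, delta = 6, sum = 71

Answer: 71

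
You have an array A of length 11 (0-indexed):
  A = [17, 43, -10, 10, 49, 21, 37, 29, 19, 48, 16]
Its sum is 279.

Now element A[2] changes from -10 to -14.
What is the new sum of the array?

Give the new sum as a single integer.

Old value at index 2: -10
New value at index 2: -14
Delta = -14 - -10 = -4
New sum = old_sum + delta = 279 + (-4) = 275

Answer: 275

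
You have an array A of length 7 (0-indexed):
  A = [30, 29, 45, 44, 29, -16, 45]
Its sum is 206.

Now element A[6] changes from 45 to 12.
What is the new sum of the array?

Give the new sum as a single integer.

Old value at index 6: 45
New value at index 6: 12
Delta = 12 - 45 = -33
New sum = old_sum + delta = 206 + (-33) = 173

Answer: 173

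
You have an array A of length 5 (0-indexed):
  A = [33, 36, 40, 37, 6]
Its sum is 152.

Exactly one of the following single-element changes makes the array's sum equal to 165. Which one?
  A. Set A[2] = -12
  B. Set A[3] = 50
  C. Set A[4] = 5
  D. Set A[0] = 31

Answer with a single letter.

Option A: A[2] 40->-12, delta=-52, new_sum=152+(-52)=100
Option B: A[3] 37->50, delta=13, new_sum=152+(13)=165 <-- matches target
Option C: A[4] 6->5, delta=-1, new_sum=152+(-1)=151
Option D: A[0] 33->31, delta=-2, new_sum=152+(-2)=150

Answer: B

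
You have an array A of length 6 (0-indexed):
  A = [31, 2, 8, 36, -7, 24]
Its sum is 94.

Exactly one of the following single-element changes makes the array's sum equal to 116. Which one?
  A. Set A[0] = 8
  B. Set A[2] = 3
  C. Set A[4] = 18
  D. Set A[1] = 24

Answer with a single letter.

Answer: D

Derivation:
Option A: A[0] 31->8, delta=-23, new_sum=94+(-23)=71
Option B: A[2] 8->3, delta=-5, new_sum=94+(-5)=89
Option C: A[4] -7->18, delta=25, new_sum=94+(25)=119
Option D: A[1] 2->24, delta=22, new_sum=94+(22)=116 <-- matches target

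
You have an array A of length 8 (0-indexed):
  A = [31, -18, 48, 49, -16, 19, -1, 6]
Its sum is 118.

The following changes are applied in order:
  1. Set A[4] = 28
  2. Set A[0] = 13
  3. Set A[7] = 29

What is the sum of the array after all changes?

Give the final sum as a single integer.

Answer: 167

Derivation:
Initial sum: 118
Change 1: A[4] -16 -> 28, delta = 44, sum = 162
Change 2: A[0] 31 -> 13, delta = -18, sum = 144
Change 3: A[7] 6 -> 29, delta = 23, sum = 167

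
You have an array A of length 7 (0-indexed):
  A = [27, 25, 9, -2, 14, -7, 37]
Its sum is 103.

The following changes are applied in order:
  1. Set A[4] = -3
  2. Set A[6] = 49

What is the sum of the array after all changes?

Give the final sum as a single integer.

Answer: 98

Derivation:
Initial sum: 103
Change 1: A[4] 14 -> -3, delta = -17, sum = 86
Change 2: A[6] 37 -> 49, delta = 12, sum = 98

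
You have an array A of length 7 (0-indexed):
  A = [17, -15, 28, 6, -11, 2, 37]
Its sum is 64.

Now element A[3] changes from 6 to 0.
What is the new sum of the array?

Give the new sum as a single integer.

Answer: 58

Derivation:
Old value at index 3: 6
New value at index 3: 0
Delta = 0 - 6 = -6
New sum = old_sum + delta = 64 + (-6) = 58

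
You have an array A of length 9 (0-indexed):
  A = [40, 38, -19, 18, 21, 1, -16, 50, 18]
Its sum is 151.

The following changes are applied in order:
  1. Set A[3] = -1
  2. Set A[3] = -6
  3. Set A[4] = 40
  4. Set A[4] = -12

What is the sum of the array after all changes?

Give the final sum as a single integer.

Answer: 94

Derivation:
Initial sum: 151
Change 1: A[3] 18 -> -1, delta = -19, sum = 132
Change 2: A[3] -1 -> -6, delta = -5, sum = 127
Change 3: A[4] 21 -> 40, delta = 19, sum = 146
Change 4: A[4] 40 -> -12, delta = -52, sum = 94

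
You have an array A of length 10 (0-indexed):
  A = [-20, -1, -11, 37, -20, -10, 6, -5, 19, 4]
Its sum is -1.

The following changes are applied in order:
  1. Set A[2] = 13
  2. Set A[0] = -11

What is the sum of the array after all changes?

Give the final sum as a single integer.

Answer: 32

Derivation:
Initial sum: -1
Change 1: A[2] -11 -> 13, delta = 24, sum = 23
Change 2: A[0] -20 -> -11, delta = 9, sum = 32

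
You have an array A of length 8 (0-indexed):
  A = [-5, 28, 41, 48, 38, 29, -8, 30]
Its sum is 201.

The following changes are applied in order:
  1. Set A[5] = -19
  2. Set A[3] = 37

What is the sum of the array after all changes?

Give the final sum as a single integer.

Answer: 142

Derivation:
Initial sum: 201
Change 1: A[5] 29 -> -19, delta = -48, sum = 153
Change 2: A[3] 48 -> 37, delta = -11, sum = 142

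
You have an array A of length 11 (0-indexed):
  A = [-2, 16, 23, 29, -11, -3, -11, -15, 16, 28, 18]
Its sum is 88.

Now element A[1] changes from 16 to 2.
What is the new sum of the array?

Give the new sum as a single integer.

Old value at index 1: 16
New value at index 1: 2
Delta = 2 - 16 = -14
New sum = old_sum + delta = 88 + (-14) = 74

Answer: 74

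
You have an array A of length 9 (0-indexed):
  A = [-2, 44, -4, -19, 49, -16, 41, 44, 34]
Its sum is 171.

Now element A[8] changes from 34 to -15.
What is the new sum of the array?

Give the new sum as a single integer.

Old value at index 8: 34
New value at index 8: -15
Delta = -15 - 34 = -49
New sum = old_sum + delta = 171 + (-49) = 122

Answer: 122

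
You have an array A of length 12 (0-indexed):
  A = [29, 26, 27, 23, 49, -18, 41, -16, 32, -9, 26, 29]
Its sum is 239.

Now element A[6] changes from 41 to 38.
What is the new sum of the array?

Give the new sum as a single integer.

Old value at index 6: 41
New value at index 6: 38
Delta = 38 - 41 = -3
New sum = old_sum + delta = 239 + (-3) = 236

Answer: 236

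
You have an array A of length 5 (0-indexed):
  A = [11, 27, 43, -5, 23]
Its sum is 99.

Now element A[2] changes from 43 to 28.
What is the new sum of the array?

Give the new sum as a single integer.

Old value at index 2: 43
New value at index 2: 28
Delta = 28 - 43 = -15
New sum = old_sum + delta = 99 + (-15) = 84

Answer: 84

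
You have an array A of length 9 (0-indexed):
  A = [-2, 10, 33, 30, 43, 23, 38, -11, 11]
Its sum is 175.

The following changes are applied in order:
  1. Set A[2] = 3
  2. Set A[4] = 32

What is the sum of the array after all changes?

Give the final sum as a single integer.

Answer: 134

Derivation:
Initial sum: 175
Change 1: A[2] 33 -> 3, delta = -30, sum = 145
Change 2: A[4] 43 -> 32, delta = -11, sum = 134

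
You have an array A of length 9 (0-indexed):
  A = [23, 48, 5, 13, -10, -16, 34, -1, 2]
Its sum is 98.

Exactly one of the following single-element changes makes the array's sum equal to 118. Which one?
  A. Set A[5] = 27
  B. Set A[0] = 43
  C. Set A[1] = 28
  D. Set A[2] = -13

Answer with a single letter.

Option A: A[5] -16->27, delta=43, new_sum=98+(43)=141
Option B: A[0] 23->43, delta=20, new_sum=98+(20)=118 <-- matches target
Option C: A[1] 48->28, delta=-20, new_sum=98+(-20)=78
Option D: A[2] 5->-13, delta=-18, new_sum=98+(-18)=80

Answer: B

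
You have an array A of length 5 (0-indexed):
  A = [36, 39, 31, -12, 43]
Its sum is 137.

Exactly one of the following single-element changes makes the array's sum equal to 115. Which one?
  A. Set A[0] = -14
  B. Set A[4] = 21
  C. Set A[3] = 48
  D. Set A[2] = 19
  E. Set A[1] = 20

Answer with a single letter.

Answer: B

Derivation:
Option A: A[0] 36->-14, delta=-50, new_sum=137+(-50)=87
Option B: A[4] 43->21, delta=-22, new_sum=137+(-22)=115 <-- matches target
Option C: A[3] -12->48, delta=60, new_sum=137+(60)=197
Option D: A[2] 31->19, delta=-12, new_sum=137+(-12)=125
Option E: A[1] 39->20, delta=-19, new_sum=137+(-19)=118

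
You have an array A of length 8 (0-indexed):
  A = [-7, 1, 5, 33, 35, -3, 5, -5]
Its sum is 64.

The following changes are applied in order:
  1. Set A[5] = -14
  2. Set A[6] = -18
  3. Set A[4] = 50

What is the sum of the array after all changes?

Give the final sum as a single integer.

Answer: 45

Derivation:
Initial sum: 64
Change 1: A[5] -3 -> -14, delta = -11, sum = 53
Change 2: A[6] 5 -> -18, delta = -23, sum = 30
Change 3: A[4] 35 -> 50, delta = 15, sum = 45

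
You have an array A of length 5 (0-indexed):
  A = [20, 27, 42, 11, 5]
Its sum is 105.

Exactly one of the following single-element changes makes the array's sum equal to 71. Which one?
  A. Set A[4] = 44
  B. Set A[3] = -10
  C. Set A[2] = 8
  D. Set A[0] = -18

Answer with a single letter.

Answer: C

Derivation:
Option A: A[4] 5->44, delta=39, new_sum=105+(39)=144
Option B: A[3] 11->-10, delta=-21, new_sum=105+(-21)=84
Option C: A[2] 42->8, delta=-34, new_sum=105+(-34)=71 <-- matches target
Option D: A[0] 20->-18, delta=-38, new_sum=105+(-38)=67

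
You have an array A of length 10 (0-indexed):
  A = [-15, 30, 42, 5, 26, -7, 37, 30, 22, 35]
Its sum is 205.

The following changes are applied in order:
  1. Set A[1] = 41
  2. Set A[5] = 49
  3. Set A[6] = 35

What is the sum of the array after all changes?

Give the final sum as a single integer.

Answer: 270

Derivation:
Initial sum: 205
Change 1: A[1] 30 -> 41, delta = 11, sum = 216
Change 2: A[5] -7 -> 49, delta = 56, sum = 272
Change 3: A[6] 37 -> 35, delta = -2, sum = 270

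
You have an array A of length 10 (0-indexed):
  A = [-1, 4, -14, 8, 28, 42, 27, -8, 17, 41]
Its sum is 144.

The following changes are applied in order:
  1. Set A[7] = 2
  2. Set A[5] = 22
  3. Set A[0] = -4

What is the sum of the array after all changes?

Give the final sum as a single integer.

Initial sum: 144
Change 1: A[7] -8 -> 2, delta = 10, sum = 154
Change 2: A[5] 42 -> 22, delta = -20, sum = 134
Change 3: A[0] -1 -> -4, delta = -3, sum = 131

Answer: 131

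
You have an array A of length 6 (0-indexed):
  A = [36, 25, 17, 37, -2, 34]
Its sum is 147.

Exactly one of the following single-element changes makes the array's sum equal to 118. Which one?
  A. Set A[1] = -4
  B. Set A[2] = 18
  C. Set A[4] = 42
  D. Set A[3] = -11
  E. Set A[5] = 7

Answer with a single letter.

Answer: A

Derivation:
Option A: A[1] 25->-4, delta=-29, new_sum=147+(-29)=118 <-- matches target
Option B: A[2] 17->18, delta=1, new_sum=147+(1)=148
Option C: A[4] -2->42, delta=44, new_sum=147+(44)=191
Option D: A[3] 37->-11, delta=-48, new_sum=147+(-48)=99
Option E: A[5] 34->7, delta=-27, new_sum=147+(-27)=120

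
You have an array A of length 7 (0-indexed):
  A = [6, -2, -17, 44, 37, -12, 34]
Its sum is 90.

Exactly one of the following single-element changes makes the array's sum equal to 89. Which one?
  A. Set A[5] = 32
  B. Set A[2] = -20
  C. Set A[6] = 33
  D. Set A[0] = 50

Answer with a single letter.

Option A: A[5] -12->32, delta=44, new_sum=90+(44)=134
Option B: A[2] -17->-20, delta=-3, new_sum=90+(-3)=87
Option C: A[6] 34->33, delta=-1, new_sum=90+(-1)=89 <-- matches target
Option D: A[0] 6->50, delta=44, new_sum=90+(44)=134

Answer: C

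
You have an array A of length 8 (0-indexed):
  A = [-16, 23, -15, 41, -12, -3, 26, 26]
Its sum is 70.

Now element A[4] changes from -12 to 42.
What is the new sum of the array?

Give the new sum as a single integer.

Old value at index 4: -12
New value at index 4: 42
Delta = 42 - -12 = 54
New sum = old_sum + delta = 70 + (54) = 124

Answer: 124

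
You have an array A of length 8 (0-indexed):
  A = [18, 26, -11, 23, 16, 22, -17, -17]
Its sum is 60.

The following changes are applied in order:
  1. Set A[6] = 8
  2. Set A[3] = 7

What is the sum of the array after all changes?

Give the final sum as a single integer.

Initial sum: 60
Change 1: A[6] -17 -> 8, delta = 25, sum = 85
Change 2: A[3] 23 -> 7, delta = -16, sum = 69

Answer: 69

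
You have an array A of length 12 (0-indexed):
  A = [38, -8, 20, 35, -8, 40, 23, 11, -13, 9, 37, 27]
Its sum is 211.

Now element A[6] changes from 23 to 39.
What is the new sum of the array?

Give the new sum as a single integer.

Answer: 227

Derivation:
Old value at index 6: 23
New value at index 6: 39
Delta = 39 - 23 = 16
New sum = old_sum + delta = 211 + (16) = 227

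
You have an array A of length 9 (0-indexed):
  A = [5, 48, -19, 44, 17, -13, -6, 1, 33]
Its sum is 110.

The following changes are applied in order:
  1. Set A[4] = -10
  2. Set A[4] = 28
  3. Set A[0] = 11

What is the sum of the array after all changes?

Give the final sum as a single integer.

Answer: 127

Derivation:
Initial sum: 110
Change 1: A[4] 17 -> -10, delta = -27, sum = 83
Change 2: A[4] -10 -> 28, delta = 38, sum = 121
Change 3: A[0] 5 -> 11, delta = 6, sum = 127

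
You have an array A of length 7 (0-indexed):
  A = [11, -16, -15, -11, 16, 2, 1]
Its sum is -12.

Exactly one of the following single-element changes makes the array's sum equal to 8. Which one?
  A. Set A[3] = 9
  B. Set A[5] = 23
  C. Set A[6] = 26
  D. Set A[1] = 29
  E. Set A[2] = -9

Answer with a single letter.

Answer: A

Derivation:
Option A: A[3] -11->9, delta=20, new_sum=-12+(20)=8 <-- matches target
Option B: A[5] 2->23, delta=21, new_sum=-12+(21)=9
Option C: A[6] 1->26, delta=25, new_sum=-12+(25)=13
Option D: A[1] -16->29, delta=45, new_sum=-12+(45)=33
Option E: A[2] -15->-9, delta=6, new_sum=-12+(6)=-6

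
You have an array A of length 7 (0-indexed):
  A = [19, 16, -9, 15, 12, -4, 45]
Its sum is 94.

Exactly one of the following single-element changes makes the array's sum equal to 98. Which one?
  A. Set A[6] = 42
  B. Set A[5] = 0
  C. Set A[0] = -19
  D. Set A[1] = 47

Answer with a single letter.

Answer: B

Derivation:
Option A: A[6] 45->42, delta=-3, new_sum=94+(-3)=91
Option B: A[5] -4->0, delta=4, new_sum=94+(4)=98 <-- matches target
Option C: A[0] 19->-19, delta=-38, new_sum=94+(-38)=56
Option D: A[1] 16->47, delta=31, new_sum=94+(31)=125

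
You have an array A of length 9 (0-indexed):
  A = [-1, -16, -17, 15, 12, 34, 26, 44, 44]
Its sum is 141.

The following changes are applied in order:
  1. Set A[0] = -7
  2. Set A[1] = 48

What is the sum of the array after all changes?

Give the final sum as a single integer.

Initial sum: 141
Change 1: A[0] -1 -> -7, delta = -6, sum = 135
Change 2: A[1] -16 -> 48, delta = 64, sum = 199

Answer: 199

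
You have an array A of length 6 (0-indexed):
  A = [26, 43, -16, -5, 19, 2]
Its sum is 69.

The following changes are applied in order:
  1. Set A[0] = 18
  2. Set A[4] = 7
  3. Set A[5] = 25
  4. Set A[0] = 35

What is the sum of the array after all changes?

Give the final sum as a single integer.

Answer: 89

Derivation:
Initial sum: 69
Change 1: A[0] 26 -> 18, delta = -8, sum = 61
Change 2: A[4] 19 -> 7, delta = -12, sum = 49
Change 3: A[5] 2 -> 25, delta = 23, sum = 72
Change 4: A[0] 18 -> 35, delta = 17, sum = 89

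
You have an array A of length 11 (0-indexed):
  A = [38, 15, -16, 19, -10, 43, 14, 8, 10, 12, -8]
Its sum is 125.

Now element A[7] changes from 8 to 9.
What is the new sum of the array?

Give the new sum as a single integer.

Answer: 126

Derivation:
Old value at index 7: 8
New value at index 7: 9
Delta = 9 - 8 = 1
New sum = old_sum + delta = 125 + (1) = 126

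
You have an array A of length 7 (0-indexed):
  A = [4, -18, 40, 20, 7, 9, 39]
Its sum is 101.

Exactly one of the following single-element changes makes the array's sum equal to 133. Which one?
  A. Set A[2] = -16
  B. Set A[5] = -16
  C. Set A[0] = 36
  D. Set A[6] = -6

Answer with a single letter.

Answer: C

Derivation:
Option A: A[2] 40->-16, delta=-56, new_sum=101+(-56)=45
Option B: A[5] 9->-16, delta=-25, new_sum=101+(-25)=76
Option C: A[0] 4->36, delta=32, new_sum=101+(32)=133 <-- matches target
Option D: A[6] 39->-6, delta=-45, new_sum=101+(-45)=56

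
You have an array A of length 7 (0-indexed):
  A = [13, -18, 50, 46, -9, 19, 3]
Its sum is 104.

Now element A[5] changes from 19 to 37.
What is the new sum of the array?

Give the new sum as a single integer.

Old value at index 5: 19
New value at index 5: 37
Delta = 37 - 19 = 18
New sum = old_sum + delta = 104 + (18) = 122

Answer: 122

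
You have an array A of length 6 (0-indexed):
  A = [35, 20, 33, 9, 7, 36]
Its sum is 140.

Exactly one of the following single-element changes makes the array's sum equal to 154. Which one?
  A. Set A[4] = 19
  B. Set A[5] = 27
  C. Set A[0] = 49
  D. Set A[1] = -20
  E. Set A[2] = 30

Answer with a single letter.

Answer: C

Derivation:
Option A: A[4] 7->19, delta=12, new_sum=140+(12)=152
Option B: A[5] 36->27, delta=-9, new_sum=140+(-9)=131
Option C: A[0] 35->49, delta=14, new_sum=140+(14)=154 <-- matches target
Option D: A[1] 20->-20, delta=-40, new_sum=140+(-40)=100
Option E: A[2] 33->30, delta=-3, new_sum=140+(-3)=137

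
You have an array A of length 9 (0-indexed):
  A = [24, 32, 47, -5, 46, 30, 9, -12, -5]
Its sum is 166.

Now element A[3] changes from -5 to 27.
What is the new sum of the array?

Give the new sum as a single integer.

Old value at index 3: -5
New value at index 3: 27
Delta = 27 - -5 = 32
New sum = old_sum + delta = 166 + (32) = 198

Answer: 198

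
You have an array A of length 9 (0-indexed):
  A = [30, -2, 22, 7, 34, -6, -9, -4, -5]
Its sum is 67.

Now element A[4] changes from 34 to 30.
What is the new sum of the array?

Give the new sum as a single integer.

Answer: 63

Derivation:
Old value at index 4: 34
New value at index 4: 30
Delta = 30 - 34 = -4
New sum = old_sum + delta = 67 + (-4) = 63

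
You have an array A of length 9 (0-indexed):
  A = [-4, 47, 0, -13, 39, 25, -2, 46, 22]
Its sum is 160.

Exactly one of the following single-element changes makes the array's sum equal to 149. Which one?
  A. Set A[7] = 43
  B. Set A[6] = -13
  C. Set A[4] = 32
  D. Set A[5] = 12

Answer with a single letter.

Option A: A[7] 46->43, delta=-3, new_sum=160+(-3)=157
Option B: A[6] -2->-13, delta=-11, new_sum=160+(-11)=149 <-- matches target
Option C: A[4] 39->32, delta=-7, new_sum=160+(-7)=153
Option D: A[5] 25->12, delta=-13, new_sum=160+(-13)=147

Answer: B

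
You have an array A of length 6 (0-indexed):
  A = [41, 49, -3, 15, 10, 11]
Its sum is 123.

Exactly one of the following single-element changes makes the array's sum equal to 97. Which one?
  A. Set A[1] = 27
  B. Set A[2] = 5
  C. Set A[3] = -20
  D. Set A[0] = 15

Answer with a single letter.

Option A: A[1] 49->27, delta=-22, new_sum=123+(-22)=101
Option B: A[2] -3->5, delta=8, new_sum=123+(8)=131
Option C: A[3] 15->-20, delta=-35, new_sum=123+(-35)=88
Option D: A[0] 41->15, delta=-26, new_sum=123+(-26)=97 <-- matches target

Answer: D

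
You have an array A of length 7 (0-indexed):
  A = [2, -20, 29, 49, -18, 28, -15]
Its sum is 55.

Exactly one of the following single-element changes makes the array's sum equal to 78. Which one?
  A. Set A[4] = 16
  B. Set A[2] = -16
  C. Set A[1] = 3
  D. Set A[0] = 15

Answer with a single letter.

Answer: C

Derivation:
Option A: A[4] -18->16, delta=34, new_sum=55+(34)=89
Option B: A[2] 29->-16, delta=-45, new_sum=55+(-45)=10
Option C: A[1] -20->3, delta=23, new_sum=55+(23)=78 <-- matches target
Option D: A[0] 2->15, delta=13, new_sum=55+(13)=68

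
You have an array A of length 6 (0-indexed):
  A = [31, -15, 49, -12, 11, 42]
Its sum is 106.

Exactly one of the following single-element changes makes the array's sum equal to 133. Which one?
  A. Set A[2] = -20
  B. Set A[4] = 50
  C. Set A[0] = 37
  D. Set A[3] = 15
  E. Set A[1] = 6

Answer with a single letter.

Option A: A[2] 49->-20, delta=-69, new_sum=106+(-69)=37
Option B: A[4] 11->50, delta=39, new_sum=106+(39)=145
Option C: A[0] 31->37, delta=6, new_sum=106+(6)=112
Option D: A[3] -12->15, delta=27, new_sum=106+(27)=133 <-- matches target
Option E: A[1] -15->6, delta=21, new_sum=106+(21)=127

Answer: D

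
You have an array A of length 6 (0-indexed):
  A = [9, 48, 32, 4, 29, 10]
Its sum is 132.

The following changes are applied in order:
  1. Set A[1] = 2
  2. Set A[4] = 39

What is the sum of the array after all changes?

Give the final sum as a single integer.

Answer: 96

Derivation:
Initial sum: 132
Change 1: A[1] 48 -> 2, delta = -46, sum = 86
Change 2: A[4] 29 -> 39, delta = 10, sum = 96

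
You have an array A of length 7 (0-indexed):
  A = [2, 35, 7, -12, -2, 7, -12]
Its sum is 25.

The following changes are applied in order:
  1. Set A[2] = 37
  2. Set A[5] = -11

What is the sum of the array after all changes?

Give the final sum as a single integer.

Initial sum: 25
Change 1: A[2] 7 -> 37, delta = 30, sum = 55
Change 2: A[5] 7 -> -11, delta = -18, sum = 37

Answer: 37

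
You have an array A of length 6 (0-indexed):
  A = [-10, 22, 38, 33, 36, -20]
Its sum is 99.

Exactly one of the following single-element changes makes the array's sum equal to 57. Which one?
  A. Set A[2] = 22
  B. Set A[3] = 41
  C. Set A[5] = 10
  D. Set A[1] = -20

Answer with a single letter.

Option A: A[2] 38->22, delta=-16, new_sum=99+(-16)=83
Option B: A[3] 33->41, delta=8, new_sum=99+(8)=107
Option C: A[5] -20->10, delta=30, new_sum=99+(30)=129
Option D: A[1] 22->-20, delta=-42, new_sum=99+(-42)=57 <-- matches target

Answer: D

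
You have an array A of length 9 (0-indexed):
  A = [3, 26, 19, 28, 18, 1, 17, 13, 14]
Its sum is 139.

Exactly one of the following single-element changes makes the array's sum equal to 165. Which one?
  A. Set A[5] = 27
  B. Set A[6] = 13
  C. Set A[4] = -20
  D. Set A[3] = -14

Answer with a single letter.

Answer: A

Derivation:
Option A: A[5] 1->27, delta=26, new_sum=139+(26)=165 <-- matches target
Option B: A[6] 17->13, delta=-4, new_sum=139+(-4)=135
Option C: A[4] 18->-20, delta=-38, new_sum=139+(-38)=101
Option D: A[3] 28->-14, delta=-42, new_sum=139+(-42)=97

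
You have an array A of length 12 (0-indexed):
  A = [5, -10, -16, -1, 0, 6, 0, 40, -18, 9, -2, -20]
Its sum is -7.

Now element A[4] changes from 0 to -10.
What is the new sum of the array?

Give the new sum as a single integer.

Old value at index 4: 0
New value at index 4: -10
Delta = -10 - 0 = -10
New sum = old_sum + delta = -7 + (-10) = -17

Answer: -17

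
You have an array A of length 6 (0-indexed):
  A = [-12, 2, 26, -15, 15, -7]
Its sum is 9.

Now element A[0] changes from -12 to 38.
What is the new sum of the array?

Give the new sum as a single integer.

Answer: 59

Derivation:
Old value at index 0: -12
New value at index 0: 38
Delta = 38 - -12 = 50
New sum = old_sum + delta = 9 + (50) = 59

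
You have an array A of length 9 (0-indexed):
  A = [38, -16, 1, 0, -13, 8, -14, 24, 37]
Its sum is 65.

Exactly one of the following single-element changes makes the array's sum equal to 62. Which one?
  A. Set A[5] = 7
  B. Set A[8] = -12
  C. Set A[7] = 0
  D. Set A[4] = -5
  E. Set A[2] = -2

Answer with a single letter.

Answer: E

Derivation:
Option A: A[5] 8->7, delta=-1, new_sum=65+(-1)=64
Option B: A[8] 37->-12, delta=-49, new_sum=65+(-49)=16
Option C: A[7] 24->0, delta=-24, new_sum=65+(-24)=41
Option D: A[4] -13->-5, delta=8, new_sum=65+(8)=73
Option E: A[2] 1->-2, delta=-3, new_sum=65+(-3)=62 <-- matches target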